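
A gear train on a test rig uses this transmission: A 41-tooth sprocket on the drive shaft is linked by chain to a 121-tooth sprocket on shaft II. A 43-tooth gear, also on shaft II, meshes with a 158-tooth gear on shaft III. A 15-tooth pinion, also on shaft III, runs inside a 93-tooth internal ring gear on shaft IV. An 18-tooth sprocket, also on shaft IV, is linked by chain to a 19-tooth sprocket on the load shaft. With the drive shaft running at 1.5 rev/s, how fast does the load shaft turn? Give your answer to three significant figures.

0.0211 rev/s

the drive shaft → shaft II (chain, 121/41): 1.5 ÷ 2.9512 = 0.50826 rev/s
shaft II → shaft III (gear mesh, 158/43): 0.50826 ÷ 3.6744 = 0.13833 rev/s
shaft III → shaft IV (internal gear, 93/15): 0.13833 ÷ 6.2 = 0.022311 rev/s
shaft IV → the load shaft (chain, 19/18): 0.022311 ÷ 1.0556 = 0.021136 rev/s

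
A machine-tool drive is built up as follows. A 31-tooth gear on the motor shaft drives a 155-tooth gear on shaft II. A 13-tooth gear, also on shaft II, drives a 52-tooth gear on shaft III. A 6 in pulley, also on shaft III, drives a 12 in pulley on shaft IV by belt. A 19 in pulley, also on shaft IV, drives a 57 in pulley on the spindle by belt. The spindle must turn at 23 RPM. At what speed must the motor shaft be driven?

Overall ratio R = 5 × 4 × 2 × 3 = 120.
Required input speed = output speed × R = 23 × 120 = 2760 RPM.

2760 RPM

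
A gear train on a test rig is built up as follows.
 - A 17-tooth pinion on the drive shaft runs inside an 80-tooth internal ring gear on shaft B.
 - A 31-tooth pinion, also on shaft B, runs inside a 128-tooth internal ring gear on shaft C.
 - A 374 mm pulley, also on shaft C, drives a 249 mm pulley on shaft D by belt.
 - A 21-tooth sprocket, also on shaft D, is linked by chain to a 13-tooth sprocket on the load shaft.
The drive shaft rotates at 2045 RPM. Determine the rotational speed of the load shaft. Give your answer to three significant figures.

the drive shaft → shaft B (internal gear, 80/17): 2045 ÷ 4.7059 = 434.56 RPM
shaft B → shaft C (internal gear, 128/31): 434.56 ÷ 4.129 = 105.25 RPM
shaft C → shaft D (belt, 249/374): 105.25 ÷ 0.66578 = 158.08 RPM
shaft D → the load shaft (chain, 13/21): 158.08 ÷ 0.61905 = 255.36 RPM

255 RPM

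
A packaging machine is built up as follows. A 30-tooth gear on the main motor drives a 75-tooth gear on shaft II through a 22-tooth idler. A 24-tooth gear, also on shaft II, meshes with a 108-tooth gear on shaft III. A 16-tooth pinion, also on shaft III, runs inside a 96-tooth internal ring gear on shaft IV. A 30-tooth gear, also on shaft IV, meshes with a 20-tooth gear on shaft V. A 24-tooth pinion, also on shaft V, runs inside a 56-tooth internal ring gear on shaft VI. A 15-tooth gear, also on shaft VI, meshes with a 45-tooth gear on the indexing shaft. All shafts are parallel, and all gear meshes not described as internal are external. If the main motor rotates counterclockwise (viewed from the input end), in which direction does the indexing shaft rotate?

the main motor → shaft II: driver → idler → driven is 2 external meshes, 2 reversals → CCW.
shaft II → shaft III: external mesh, 1 reversal → CW.
shaft III → shaft IV: internal mesh, same direction → CW.
shaft IV → shaft V: external mesh, 1 reversal → CCW.
shaft V → shaft VI: internal mesh, same direction → CCW.
shaft VI → the indexing shaft: external mesh, 1 reversal → CW.
5 reversals in total — an odd number — so the indexing shaft turns opposite to the main motor.

clockwise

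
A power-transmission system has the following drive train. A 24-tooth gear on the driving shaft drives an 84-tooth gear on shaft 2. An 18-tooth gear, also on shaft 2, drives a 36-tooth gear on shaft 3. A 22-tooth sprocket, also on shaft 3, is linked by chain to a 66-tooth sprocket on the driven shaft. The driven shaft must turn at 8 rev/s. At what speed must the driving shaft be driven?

Overall ratio R = 3.5 × 2 × 3 = 21.
Required input speed = output speed × R = 8 × 21 = 168 rev/s.

168 rev/s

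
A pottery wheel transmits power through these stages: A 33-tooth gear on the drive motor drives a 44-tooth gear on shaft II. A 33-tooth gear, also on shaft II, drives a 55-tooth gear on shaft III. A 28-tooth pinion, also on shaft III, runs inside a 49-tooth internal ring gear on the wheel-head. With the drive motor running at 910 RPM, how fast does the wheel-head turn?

234 RPM

Gear mesh: ratio = 44/33 = 1.3333, so shaft II turns at 910 / 1.3333 = 682.5 RPM.
Gear mesh: ratio = 55/33 = 1.6667, so shaft III turns at 682.5 / 1.6667 = 409.5 RPM.
Internal gear: ratio = 49/28 = 1.75, so the wheel-head turns at 409.5 / 1.75 = 234 RPM.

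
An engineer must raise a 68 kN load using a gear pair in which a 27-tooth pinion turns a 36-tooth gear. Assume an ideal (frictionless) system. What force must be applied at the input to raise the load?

51 kN

Gear pair MA = 36/27 = 1.3333.
Effort = load / MA = 68 / 1.3333 = 51 kN.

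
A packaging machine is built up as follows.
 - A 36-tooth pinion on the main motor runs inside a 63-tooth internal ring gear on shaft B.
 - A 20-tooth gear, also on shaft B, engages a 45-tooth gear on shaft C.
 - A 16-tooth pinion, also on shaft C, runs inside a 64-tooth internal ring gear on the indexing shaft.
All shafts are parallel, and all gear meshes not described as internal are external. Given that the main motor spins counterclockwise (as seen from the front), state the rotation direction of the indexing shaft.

the main motor → shaft B: internal mesh, same direction → CCW.
shaft B → shaft C: external mesh, 1 reversal → CW.
shaft C → the indexing shaft: internal mesh, same direction → CW.
1 reversal in total — an odd number — so the indexing shaft turns opposite to the main motor.

clockwise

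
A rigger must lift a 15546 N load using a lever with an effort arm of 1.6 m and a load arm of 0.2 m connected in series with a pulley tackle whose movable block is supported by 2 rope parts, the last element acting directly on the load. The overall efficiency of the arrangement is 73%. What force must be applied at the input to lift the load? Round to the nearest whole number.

1331 N

Lever MA = effort arm / load arm = 1.6/0.2 = 8.
Block-and-tackle MA = number of supporting rope parts = 2.
Combined ideal MA = 8 × 2 = 16.
Actual MA = 16 × 0.73 = 11.68.
Effort = load / actual MA = 15546 / 11.68 = 1331 N.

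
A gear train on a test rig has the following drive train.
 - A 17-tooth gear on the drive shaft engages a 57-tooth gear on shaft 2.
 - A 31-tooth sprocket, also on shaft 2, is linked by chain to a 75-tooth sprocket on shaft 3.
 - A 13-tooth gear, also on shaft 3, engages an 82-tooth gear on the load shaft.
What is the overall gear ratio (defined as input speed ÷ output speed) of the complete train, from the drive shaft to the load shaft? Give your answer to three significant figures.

51.2

Each stage contributes driven/driver: gear mesh 57/17 = 3.3529, chain 75/31 = 2.4194, gear mesh 82/13 = 6.3077.
Overall: 3.3529 × 2.4194 × 6.3077 = 51.168.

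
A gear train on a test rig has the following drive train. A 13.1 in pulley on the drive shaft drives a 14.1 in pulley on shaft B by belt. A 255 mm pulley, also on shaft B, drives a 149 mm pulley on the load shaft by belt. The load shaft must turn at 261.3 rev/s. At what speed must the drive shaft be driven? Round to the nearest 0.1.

164.3 rev/s

Overall ratio R = 1.0763 × 0.58431 = 0.62892.
Required input speed = output speed × R = 261.3 × 0.62892 = 164.34 rev/s.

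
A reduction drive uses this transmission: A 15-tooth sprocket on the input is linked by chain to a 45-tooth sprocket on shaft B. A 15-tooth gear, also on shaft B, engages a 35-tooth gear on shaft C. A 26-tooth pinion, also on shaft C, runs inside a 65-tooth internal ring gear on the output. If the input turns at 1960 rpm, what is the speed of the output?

chain 45/15 = 3 → 1960/3 = 653.33 rpm
gear mesh 35/15 = 2.3333 → 653.33/2.3333 = 280 rpm
internal gear 65/26 = 2.5 → 280/2.5 = 112 rpm

112 rpm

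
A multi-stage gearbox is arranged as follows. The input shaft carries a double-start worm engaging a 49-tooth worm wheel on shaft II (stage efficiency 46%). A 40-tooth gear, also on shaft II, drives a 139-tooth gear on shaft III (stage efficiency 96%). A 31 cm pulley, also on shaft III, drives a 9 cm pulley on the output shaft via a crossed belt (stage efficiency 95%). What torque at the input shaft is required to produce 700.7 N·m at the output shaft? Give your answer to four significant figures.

Overall ratio R = 24.5 × 3.475 × 0.29032 = 24.717; overall efficiency η = 0.46 × 0.96 × 0.95 = 0.4195.
Input torque = output torque / (R × η) = 700.7 / (24.717 × 0.4195) = 67.574 N·m.

67.57 N·m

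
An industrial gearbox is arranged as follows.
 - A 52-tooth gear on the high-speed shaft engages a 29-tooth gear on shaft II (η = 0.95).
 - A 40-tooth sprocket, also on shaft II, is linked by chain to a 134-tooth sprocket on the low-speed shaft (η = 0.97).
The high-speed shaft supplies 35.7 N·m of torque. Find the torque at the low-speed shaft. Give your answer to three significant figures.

61.5 N·m

Gear mesh: ratio = 29/52 = 0.55769; torque at shaft II = 35.7 × 0.55769 × 0.95 = 18.914 N·m.
Chain: ratio = 134/40 = 3.35; torque at the low-speed shaft = 18.914 × 3.35 × 0.97 = 61.461 N·m.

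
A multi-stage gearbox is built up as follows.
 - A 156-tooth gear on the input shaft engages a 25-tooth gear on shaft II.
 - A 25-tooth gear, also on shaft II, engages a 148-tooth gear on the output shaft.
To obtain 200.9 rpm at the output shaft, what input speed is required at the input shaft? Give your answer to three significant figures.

191 rpm

Overall ratio R = 0.16026 × 5.92 = 0.94872.
Required input speed = output speed × R = 200.9 × 0.94872 = 190.6 rpm.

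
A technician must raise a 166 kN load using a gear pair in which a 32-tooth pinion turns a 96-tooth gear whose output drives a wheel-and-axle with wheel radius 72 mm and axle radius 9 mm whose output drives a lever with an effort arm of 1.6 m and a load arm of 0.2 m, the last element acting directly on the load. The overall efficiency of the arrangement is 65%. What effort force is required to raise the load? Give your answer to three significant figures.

1.33 kN

Gear pair MA = 96/32 = 3.
Wheel-and-axle MA = R/r = 72/9 = 8.
Lever MA = effort arm / load arm = 1.6/0.2 = 8.
Combined ideal MA = 3 × 8 × 8 = 192.
Actual MA = 192 × 0.65 = 124.8.
Effort = load / actual MA = 166 / 124.8 = 1.3301 kN.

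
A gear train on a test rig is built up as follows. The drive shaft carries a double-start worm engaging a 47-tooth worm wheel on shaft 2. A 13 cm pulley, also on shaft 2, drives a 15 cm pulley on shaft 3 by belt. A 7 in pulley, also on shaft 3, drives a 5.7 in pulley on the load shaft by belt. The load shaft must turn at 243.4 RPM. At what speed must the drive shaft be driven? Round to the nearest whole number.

Overall ratio R = 23.5 × 1.1538 × 0.81429 = 22.08.
Required input speed = output speed × R = 243.4 × 22.08 = 5374.2 RPM.

5374 RPM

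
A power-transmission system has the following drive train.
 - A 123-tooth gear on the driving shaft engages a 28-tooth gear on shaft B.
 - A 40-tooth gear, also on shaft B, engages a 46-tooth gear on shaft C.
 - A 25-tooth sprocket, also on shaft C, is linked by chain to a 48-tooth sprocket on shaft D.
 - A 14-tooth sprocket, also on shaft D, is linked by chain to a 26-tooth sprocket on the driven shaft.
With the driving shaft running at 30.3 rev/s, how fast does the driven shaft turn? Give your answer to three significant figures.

32.5 rev/s

the driving shaft → shaft B (gear mesh, 28/123): 30.3 ÷ 0.22764 = 133.1 rev/s
shaft B → shaft C (gear mesh, 46/40): 133.1 ÷ 1.15 = 115.74 rev/s
shaft C → shaft D (chain, 48/25): 115.74 ÷ 1.92 = 60.282 rev/s
shaft D → the driven shaft (chain, 26/14): 60.282 ÷ 1.8571 = 32.46 rev/s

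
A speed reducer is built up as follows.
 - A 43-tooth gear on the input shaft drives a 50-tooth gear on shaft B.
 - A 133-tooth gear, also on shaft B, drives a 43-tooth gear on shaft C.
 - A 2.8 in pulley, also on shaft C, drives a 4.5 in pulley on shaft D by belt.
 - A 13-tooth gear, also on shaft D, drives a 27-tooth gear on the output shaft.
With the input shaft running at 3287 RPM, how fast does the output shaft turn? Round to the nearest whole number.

2619 RPM

gear mesh 50/43 = 1.1628 → 3287/1.1628 = 2826.8 RPM
gear mesh 43/133 = 0.32331 → 2826.8/0.32331 = 8743.4 RPM
belt 4.5/2.8 = 1.6071 → 8743.4/1.6071 = 5440.4 RPM
gear mesh 27/13 = 2.0769 → 5440.4/2.0769 = 2619.4 RPM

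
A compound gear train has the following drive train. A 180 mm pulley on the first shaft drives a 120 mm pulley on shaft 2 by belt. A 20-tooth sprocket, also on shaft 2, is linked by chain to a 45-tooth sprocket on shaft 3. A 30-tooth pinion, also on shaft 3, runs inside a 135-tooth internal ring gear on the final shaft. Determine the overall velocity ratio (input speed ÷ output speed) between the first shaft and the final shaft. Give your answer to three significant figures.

6.75

Each stage contributes driven/driver: belt 120/180 = 0.66667, chain 45/20 = 2.25, internal gear 135/30 = 4.5.
Overall: 0.66667 × 2.25 × 4.5 = 6.75.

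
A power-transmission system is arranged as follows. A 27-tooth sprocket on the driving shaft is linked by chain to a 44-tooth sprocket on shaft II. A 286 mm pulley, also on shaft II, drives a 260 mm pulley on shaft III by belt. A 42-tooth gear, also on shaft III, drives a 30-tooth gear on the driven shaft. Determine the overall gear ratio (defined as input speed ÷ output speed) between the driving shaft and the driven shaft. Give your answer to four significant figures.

1.058

Each stage contributes driven/driver: chain 44/27 = 1.6296, belt 260/286 = 0.90909, gear mesh 30/42 = 0.71429.
Overall: 1.6296 × 0.90909 × 0.71429 = 1.0582.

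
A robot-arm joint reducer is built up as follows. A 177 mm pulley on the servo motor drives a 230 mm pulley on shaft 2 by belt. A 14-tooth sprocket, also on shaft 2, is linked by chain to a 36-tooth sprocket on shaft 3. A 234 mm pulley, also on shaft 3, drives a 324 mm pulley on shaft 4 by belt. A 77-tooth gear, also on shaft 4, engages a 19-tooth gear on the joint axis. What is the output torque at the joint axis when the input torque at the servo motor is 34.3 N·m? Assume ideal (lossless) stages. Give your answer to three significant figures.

Belt: ratio = 230/177 = 1.2994; torque at shaft 2 = 34.3 × 1.2994 = 44.571 N·m.
Chain: ratio = 36/14 = 2.5714; torque at shaft 3 = 44.571 × 2.5714 = 114.61 N·m.
Belt: ratio = 324/234 = 1.3846; torque at shaft 4 = 114.61 × 1.3846 = 158.69 N·m.
Gear mesh: ratio = 19/77 = 0.24675; torque at the joint axis = 158.69 × 0.24675 = 39.158 N·m.

39.2 N·m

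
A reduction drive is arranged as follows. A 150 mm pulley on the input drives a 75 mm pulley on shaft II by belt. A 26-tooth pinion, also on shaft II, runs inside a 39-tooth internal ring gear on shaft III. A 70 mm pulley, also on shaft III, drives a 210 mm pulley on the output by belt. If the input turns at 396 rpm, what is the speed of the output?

Belt: ratio = 75/150 = 0.5, so shaft II turns at 396 / 0.5 = 792 rpm.
Internal gear: ratio = 39/26 = 1.5, so shaft III turns at 792 / 1.5 = 528 rpm.
Belt: ratio = 210/70 = 3, so the output turns at 528 / 3 = 176 rpm.

176 rpm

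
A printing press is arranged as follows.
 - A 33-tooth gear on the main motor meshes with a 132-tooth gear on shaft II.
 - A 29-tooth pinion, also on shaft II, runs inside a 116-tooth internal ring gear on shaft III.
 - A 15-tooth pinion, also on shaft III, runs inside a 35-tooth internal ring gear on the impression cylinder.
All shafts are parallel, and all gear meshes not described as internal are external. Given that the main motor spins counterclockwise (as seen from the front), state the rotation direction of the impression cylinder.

clockwise

the main motor → shaft II: external mesh, 1 reversal → CW.
shaft II → shaft III: internal mesh, same direction → CW.
shaft III → the impression cylinder: internal mesh, same direction → CW.
1 reversal in total — an odd number — so the impression cylinder turns opposite to the main motor.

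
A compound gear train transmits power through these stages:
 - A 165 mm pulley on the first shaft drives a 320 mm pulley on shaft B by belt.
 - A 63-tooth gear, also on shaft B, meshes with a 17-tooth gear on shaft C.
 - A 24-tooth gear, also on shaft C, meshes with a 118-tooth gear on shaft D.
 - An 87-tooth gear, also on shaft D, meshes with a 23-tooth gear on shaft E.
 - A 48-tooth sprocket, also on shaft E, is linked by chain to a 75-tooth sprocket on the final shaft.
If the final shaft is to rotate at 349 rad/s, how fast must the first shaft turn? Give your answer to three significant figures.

371 rad/s

Overall ratio R = 1.9394 × 0.26984 × 4.9167 × 0.26437 × 1.5625 = 1.0629.
Required input speed = output speed × R = 349 × 1.0629 = 370.94 rad/s.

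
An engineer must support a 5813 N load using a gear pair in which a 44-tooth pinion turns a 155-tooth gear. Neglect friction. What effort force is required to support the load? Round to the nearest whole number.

Gear pair MA = 155/44 = 3.5227.
Effort = load / MA = 5813 / 3.5227 = 1650.1 N.

1650 N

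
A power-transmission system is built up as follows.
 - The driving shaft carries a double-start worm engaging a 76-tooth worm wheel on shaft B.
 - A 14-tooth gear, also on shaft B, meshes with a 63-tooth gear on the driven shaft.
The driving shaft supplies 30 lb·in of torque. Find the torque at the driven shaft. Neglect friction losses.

5130 lb·in

worm 76/2 = 38 → τ = 30·38 = 1140 lb·in
gear mesh 63/14 = 4.5 → τ = 1140·4.5 = 5130 lb·in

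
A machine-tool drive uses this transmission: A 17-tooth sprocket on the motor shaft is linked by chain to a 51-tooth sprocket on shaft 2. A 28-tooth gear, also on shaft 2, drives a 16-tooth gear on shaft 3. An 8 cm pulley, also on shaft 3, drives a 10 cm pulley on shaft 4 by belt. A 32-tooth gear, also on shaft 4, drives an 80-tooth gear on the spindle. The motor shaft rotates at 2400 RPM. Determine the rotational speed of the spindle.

448 RPM

Chain: ratio = 51/17 = 3, so shaft 2 turns at 2400 / 3 = 800 RPM.
Gear mesh: ratio = 16/28 = 0.57143, so shaft 3 turns at 800 / 0.57143 = 1400 RPM.
Belt: ratio = 10/8 = 1.25, so shaft 4 turns at 1400 / 1.25 = 1120 RPM.
Gear mesh: ratio = 80/32 = 2.5, so the spindle turns at 1120 / 2.5 = 448 RPM.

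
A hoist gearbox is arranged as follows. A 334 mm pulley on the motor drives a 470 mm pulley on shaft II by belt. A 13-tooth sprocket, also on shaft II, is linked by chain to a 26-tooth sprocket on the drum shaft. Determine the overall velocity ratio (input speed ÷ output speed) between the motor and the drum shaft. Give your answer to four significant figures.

Each stage contributes driven/driver: belt 470/334 = 1.4072, chain 26/13 = 2.
Overall: 1.4072 × 2 = 2.8144.

2.814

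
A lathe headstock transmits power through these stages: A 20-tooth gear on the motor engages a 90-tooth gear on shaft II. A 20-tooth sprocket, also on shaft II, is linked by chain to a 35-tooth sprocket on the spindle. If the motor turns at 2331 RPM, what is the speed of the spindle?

gear mesh 90/20 = 4.5 → 2331/4.5 = 518 RPM
chain 35/20 = 1.75 → 518/1.75 = 296 RPM

296 RPM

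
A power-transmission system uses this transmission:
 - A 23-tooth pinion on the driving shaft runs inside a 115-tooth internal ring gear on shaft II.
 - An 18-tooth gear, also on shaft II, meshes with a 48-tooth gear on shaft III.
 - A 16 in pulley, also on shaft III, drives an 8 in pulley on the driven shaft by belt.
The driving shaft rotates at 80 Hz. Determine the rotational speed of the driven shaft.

12 Hz

internal gear 115/23 = 5 → 80/5 = 16 Hz
gear mesh 48/18 = 2.6667 → 16/2.6667 = 6 Hz
belt 8/16 = 0.5 → 6/0.5 = 12 Hz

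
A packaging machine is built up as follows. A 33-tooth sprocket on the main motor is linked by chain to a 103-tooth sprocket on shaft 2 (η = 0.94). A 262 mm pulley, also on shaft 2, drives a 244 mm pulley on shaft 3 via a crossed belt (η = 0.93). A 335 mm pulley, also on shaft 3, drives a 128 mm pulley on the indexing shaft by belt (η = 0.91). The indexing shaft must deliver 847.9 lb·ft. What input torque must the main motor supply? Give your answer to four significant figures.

959.7 lb·ft

Overall ratio R = 3.1212 × 0.9313 × 0.38209 = 1.1106; overall efficiency η = 0.94 × 0.93 × 0.91 = 0.7955.
Input torque = output torque / (R × η) = 847.9 / (1.1106 × 0.7955) = 959.66 lb·ft.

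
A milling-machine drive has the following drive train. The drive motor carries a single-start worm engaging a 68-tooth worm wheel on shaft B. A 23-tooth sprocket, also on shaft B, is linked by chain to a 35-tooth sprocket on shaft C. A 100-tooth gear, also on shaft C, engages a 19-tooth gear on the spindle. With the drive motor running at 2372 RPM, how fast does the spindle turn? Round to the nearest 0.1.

worm 68/1 = 68 → 2372/68 = 34.882 RPM
chain 35/23 = 1.5217 → 34.882/1.5217 = 22.923 RPM
gear mesh 19/100 = 0.19 → 22.923/0.19 = 120.65 RPM

120.6 RPM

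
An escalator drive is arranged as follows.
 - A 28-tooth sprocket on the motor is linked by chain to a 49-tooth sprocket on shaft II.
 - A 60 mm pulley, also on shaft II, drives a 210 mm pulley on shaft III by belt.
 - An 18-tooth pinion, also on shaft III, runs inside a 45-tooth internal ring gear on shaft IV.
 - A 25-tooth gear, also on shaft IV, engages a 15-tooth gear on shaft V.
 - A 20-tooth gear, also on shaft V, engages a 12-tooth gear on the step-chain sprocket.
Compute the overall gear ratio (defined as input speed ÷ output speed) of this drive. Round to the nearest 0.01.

Each stage contributes driven/driver: chain 49/28 = 1.75, belt 210/60 = 3.5, internal gear 45/18 = 2.5, gear mesh 15/25 = 0.6, gear mesh 12/20 = 0.6.
Overall: 1.75 × 3.5 × 2.5 × 0.6 × 0.6 = 5.5125.

5.51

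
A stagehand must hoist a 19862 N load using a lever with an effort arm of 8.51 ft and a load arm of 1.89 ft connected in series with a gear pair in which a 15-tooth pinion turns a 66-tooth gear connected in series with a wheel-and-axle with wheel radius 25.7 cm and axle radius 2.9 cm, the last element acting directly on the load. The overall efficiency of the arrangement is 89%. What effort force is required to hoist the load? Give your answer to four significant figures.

Lever MA = effort arm / load arm = 8.51/1.89 = 4.5026.
Gear pair MA = 66/15 = 4.4.
Wheel-and-axle MA = R/r = 25.7/2.9 = 8.8621.
Combined ideal MA = 4.5026 × 4.4 × 8.8621 = 175.57.
Actual MA = 175.57 × 0.89 = 156.26.
Effort = load / actual MA = 19862 / 156.26 = 127.11 N.

127.1 N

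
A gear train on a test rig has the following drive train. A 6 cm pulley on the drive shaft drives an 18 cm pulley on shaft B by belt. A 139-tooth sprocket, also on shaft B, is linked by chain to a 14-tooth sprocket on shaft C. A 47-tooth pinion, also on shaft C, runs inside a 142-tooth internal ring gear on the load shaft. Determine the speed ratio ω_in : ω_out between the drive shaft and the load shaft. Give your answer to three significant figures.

Each stage contributes driven/driver: belt 18/6 = 3, chain 14/139 = 0.10072, internal gear 142/47 = 3.0213.
Overall: 3 × 0.10072 × 3.0213 = 0.9129.

0.913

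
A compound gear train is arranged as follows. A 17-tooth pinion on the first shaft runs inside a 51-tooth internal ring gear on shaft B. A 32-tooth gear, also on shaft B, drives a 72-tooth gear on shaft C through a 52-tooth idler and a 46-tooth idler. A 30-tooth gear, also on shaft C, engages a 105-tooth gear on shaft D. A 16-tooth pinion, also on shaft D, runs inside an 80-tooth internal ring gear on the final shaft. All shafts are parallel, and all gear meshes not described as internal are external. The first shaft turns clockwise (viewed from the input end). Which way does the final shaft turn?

the first shaft → shaft B: internal mesh, same direction → CW.
shaft B → shaft C: driver → idler → idler → driven is 3 external meshes, 3 reversals → CCW.
shaft C → shaft D: external mesh, 1 reversal → CW.
shaft D → the final shaft: internal mesh, same direction → CW.
4 reversals in total — an even number — so the final shaft turns the same way as the first shaft.

clockwise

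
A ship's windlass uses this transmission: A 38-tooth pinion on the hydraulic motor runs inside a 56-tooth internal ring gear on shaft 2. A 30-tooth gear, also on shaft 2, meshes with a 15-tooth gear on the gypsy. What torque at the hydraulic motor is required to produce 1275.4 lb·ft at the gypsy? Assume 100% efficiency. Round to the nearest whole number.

1731 lb·ft

Overall ratio R = 1.4737 × 0.5 = 0.73684.
Input torque = output torque / R = 1275.4 / 0.73684 = 1730.9 lb·ft.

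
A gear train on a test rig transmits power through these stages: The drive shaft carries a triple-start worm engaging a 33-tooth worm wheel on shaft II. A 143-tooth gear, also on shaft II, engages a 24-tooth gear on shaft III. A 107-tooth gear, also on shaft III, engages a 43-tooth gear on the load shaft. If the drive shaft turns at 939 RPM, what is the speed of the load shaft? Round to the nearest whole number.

1266 RPM

worm 33/3 = 11 → 939/11 = 85.364 RPM
gear mesh 24/143 = 0.16783 → 85.364/0.16783 = 508.62 RPM
gear mesh 43/107 = 0.40187 → 508.62/0.40187 = 1265.6 RPM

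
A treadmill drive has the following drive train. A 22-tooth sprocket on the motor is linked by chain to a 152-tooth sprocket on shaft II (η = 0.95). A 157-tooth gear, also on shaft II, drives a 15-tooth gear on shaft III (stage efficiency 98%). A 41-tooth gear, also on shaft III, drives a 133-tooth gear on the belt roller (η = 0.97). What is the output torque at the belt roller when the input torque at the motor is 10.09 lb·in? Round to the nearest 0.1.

chain 152/22 = 6.9091 → τ = 10.09·6.9091·0.95 = 66.227 lb·in
gear mesh 15/157 = 0.095541 → τ = 66.227·0.095541·0.98 = 6.2009 lb·in
gear mesh 133/41 = 3.2439 → τ = 6.2009·3.2439·0.97 = 19.512 lb·in

19.5 lb·in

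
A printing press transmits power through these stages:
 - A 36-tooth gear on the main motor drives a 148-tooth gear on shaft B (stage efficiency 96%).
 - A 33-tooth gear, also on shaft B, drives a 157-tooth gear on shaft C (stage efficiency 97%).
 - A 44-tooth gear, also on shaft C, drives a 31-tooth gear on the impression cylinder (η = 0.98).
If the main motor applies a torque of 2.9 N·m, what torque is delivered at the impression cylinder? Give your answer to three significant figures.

36.5 N·m

After the gear mesh (148/36): 2.9 × 4.1111 × 0.96 = 11.445 N·m
After the gear mesh (157/33): 11.445 × 4.7576 × 0.97 = 52.818 N·m
After the gear mesh (31/44): 52.818 × 0.70455 × 0.98 = 36.469 N·m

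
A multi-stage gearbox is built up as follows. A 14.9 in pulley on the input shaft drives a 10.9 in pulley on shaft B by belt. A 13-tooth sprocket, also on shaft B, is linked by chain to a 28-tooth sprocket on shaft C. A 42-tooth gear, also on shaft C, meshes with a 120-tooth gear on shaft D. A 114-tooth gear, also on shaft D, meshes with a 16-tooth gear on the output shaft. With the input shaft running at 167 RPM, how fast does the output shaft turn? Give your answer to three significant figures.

Belt: ratio = 10.9/14.9 = 0.73154, so shaft B turns at 167 / 0.73154 = 228.28 RPM.
Chain: ratio = 28/13 = 2.1538, so shaft C turns at 228.28 / 2.1538 = 105.99 RPM.
Gear mesh: ratio = 120/42 = 2.8571, so shaft D turns at 105.99 / 2.8571 = 37.096 RPM.
Gear mesh: ratio = 16/114 = 0.14035, so the output shaft turns at 37.096 / 0.14035 = 264.31 RPM.

264 RPM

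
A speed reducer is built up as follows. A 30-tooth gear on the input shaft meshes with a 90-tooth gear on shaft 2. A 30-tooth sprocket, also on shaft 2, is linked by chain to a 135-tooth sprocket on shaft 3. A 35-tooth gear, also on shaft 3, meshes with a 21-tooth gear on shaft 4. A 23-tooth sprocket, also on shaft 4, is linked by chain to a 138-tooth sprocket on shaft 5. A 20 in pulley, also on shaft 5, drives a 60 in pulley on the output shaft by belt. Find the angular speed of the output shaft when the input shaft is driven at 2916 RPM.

gear mesh 90/30 = 3 → 2916/3 = 972 RPM
chain 135/30 = 4.5 → 972/4.5 = 216 RPM
gear mesh 21/35 = 0.6 → 216/0.6 = 360 RPM
chain 138/23 = 6 → 360/6 = 60 RPM
belt 60/20 = 3 → 60/3 = 20 RPM

20 RPM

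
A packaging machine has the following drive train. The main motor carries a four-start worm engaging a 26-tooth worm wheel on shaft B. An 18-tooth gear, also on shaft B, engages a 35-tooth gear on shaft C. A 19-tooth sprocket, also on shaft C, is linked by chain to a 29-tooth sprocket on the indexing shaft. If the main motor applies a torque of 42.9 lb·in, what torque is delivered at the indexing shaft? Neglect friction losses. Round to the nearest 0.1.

827.6 lb·in

Worm: ratio = 26/4 = 6.5; torque at shaft B = 42.9 × 6.5 = 278.85 lb·in.
Gear mesh: ratio = 35/18 = 1.9444; torque at shaft C = 278.85 × 1.9444 = 542.21 lb·in.
Chain: ratio = 29/19 = 1.5263; torque at the indexing shaft = 542.21 × 1.5263 = 827.58 lb·in.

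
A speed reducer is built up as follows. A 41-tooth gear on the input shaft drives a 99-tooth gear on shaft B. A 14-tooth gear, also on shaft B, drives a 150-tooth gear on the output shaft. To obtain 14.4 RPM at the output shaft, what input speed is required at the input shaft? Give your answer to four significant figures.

372.5 RPM

Overall ratio R = 2.4146 × 10.714 = 25.871.
Required input speed = output speed × R = 14.4 × 25.871 = 372.54 RPM.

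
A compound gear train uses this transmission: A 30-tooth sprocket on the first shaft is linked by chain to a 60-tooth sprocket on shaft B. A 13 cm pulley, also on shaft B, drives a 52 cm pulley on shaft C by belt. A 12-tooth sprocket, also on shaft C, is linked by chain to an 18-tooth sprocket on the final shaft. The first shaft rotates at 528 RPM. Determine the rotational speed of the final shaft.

Chain: ratio = 60/30 = 2, so shaft B turns at 528 / 2 = 264 RPM.
Belt: ratio = 52/13 = 4, so shaft C turns at 264 / 4 = 66 RPM.
Chain: ratio = 18/12 = 1.5, so the final shaft turns at 66 / 1.5 = 44 RPM.

44 RPM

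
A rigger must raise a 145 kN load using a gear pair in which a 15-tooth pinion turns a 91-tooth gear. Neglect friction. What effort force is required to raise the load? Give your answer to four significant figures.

23.90 kN

Gear pair MA = 91/15 = 6.0667.
Effort = load / MA = 145 / 6.0667 = 23.901 kN.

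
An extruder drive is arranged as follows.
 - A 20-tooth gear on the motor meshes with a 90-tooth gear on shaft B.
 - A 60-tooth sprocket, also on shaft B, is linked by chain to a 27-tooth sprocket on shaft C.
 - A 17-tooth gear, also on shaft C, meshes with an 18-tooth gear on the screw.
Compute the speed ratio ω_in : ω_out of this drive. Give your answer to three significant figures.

Each stage contributes driven/driver: gear mesh 90/20 = 4.5, chain 27/60 = 0.45, gear mesh 18/17 = 1.0588.
Overall: 4.5 × 0.45 × 1.0588 = 2.1441.

2.14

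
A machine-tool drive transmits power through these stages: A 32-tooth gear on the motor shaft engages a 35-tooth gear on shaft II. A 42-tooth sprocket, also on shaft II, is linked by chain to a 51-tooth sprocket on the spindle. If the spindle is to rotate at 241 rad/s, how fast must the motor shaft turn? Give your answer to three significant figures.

320 rad/s

Overall ratio R = 1.0938 × 1.2143 = 1.3281.
Required input speed = output speed × R = 241 × 1.3281 = 320.08 rad/s.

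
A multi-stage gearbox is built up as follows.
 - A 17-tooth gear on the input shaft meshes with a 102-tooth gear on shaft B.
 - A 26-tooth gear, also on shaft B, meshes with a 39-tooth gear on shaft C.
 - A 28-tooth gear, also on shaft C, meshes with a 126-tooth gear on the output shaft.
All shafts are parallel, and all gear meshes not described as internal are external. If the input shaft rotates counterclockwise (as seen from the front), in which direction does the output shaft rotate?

the input shaft → shaft B: external mesh, 1 reversal → CW.
shaft B → shaft C: external mesh, 1 reversal → CCW.
shaft C → the output shaft: external mesh, 1 reversal → CW.
3 reversals in total — an odd number — so the output shaft turns opposite to the input shaft.

clockwise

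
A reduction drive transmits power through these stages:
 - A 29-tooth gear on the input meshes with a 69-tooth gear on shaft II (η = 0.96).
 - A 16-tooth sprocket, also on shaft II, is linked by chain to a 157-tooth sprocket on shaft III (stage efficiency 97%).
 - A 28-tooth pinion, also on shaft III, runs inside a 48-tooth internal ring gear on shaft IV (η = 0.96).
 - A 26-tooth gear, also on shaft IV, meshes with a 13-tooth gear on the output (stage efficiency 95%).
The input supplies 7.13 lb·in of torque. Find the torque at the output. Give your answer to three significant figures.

After the gear mesh (69/29): 7.13 × 2.3793 × 0.96 = 16.286 lb·in
After the chain (157/16): 16.286 × 9.8125 × 0.97 = 155.01 lb·in
After the internal gear (48/28): 155.01 × 1.7143 × 0.96 = 255.1 lb·in
After the gear mesh (13/26): 255.1 × 0.5 × 0.95 = 121.17 lb·in

121 lb·in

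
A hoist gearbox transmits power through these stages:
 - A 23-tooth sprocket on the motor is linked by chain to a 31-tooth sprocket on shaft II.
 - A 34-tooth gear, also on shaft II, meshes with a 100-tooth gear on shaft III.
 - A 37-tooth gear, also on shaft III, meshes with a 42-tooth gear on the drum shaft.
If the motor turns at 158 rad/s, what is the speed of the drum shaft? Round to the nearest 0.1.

35.1 rad/s

Chain: ratio = 31/23 = 1.3478, so shaft II turns at 158 / 1.3478 = 117.23 rad/s.
Gear mesh: ratio = 100/34 = 2.9412, so shaft III turns at 117.23 / 2.9412 = 39.857 rad/s.
Gear mesh: ratio = 42/37 = 1.1351, so the drum shaft turns at 39.857 / 1.1351 = 35.112 rad/s.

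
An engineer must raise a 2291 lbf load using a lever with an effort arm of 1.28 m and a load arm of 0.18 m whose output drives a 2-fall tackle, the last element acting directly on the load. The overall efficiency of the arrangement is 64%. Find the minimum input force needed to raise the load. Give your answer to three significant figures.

252 lbf

Lever MA = effort arm / load arm = 1.28/0.18 = 7.1111.
Block-and-tackle MA = number of supporting rope parts = 2.
Combined ideal MA = 7.1111 × 2 = 14.222.
Actual MA = 14.222 × 0.64 = 9.1022.
Effort = load / actual MA = 2291 / 9.1022 = 251.7 lbf.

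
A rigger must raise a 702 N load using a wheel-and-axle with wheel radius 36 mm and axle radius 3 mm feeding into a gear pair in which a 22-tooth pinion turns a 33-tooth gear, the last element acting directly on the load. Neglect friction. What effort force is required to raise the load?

Wheel-and-axle MA = R/r = 36/3 = 12.
Gear pair MA = 33/22 = 1.5.
Combined ideal MA = 12 × 1.5 = 18.
Effort = load / MA = 702 / 18 = 39 N.

39 N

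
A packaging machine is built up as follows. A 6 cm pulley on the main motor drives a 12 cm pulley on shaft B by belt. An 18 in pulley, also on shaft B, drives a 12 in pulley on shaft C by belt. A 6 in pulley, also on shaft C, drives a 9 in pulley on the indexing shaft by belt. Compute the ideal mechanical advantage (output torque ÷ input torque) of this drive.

2

Each stage contributes driven/driver: belt 12/6 = 2, belt 12/18 = 0.66667, belt 9/6 = 1.5.
Overall: 2 × 0.66667 × 1.5 = 2.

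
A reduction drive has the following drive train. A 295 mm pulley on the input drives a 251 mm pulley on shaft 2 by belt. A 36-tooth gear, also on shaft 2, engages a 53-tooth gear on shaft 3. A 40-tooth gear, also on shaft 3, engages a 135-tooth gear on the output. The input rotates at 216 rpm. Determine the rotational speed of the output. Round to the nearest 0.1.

the input → shaft 2 (belt, 251/295): 216 ÷ 0.85085 = 253.86 rpm
shaft 2 → shaft 3 (gear mesh, 53/36): 253.86 ÷ 1.4722 = 172.44 rpm
shaft 3 → the output (gear mesh, 135/40): 172.44 ÷ 3.375 = 51.092 rpm

51.1 rpm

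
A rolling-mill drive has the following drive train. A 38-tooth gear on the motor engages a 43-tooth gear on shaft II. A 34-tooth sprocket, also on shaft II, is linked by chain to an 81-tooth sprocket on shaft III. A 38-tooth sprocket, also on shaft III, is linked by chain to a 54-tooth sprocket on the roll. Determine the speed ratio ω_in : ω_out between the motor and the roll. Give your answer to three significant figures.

3.83

Each stage contributes driven/driver: gear mesh 43/38 = 1.1316, chain 81/34 = 2.3824, chain 54/38 = 1.4211.
Overall: 1.1316 × 2.3824 × 1.4211 = 3.8309.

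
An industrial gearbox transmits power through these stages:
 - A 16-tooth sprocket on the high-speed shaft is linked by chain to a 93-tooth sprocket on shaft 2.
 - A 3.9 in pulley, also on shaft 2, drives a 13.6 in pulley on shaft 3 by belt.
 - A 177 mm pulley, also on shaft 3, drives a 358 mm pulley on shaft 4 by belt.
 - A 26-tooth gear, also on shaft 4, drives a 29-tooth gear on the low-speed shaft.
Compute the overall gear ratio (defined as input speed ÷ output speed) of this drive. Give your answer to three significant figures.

45.7

Each stage contributes driven/driver: chain 93/16 = 5.8125, belt 13.6/3.9 = 3.4872, belt 358/177 = 2.0226, gear mesh 29/26 = 1.1154.
Overall: 5.8125 × 3.4872 × 2.0226 × 1.1154 = 45.727.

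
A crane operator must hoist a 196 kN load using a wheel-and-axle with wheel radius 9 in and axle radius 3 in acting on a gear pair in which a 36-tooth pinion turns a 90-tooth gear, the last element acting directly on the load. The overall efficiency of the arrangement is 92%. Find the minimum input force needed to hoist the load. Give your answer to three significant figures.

28.4 kN

Wheel-and-axle MA = R/r = 9/3 = 3.
Gear pair MA = 90/36 = 2.5.
Combined ideal MA = 3 × 2.5 = 7.5.
Actual MA = 7.5 × 0.92 = 6.9.
Effort = load / actual MA = 196 / 6.9 = 28.406 kN.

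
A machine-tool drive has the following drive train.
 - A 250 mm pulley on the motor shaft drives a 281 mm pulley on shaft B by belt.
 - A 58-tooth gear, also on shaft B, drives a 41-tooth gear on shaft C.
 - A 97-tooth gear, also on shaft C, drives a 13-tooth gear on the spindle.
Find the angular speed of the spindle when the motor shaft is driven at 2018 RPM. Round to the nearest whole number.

18951 RPM

the motor shaft → shaft B (belt, 281/250): 2018 ÷ 1.124 = 1795.4 RPM
shaft B → shaft C (gear mesh, 41/58): 1795.4 ÷ 0.7069 = 2539.8 RPM
shaft C → the spindle (gear mesh, 13/97): 2539.8 ÷ 0.13402 = 18951 RPM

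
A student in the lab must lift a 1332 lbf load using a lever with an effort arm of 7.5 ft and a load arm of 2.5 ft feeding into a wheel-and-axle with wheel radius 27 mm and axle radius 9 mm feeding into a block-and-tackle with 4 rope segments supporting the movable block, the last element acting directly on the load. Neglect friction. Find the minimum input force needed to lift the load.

Lever MA = effort arm / load arm = 7.5/2.5 = 3.
Wheel-and-axle MA = R/r = 27/9 = 3.
Block-and-tackle MA = number of supporting rope parts = 4.
Combined ideal MA = 3 × 3 × 4 = 36.
Effort = load / MA = 1332 / 36 = 37 lbf.

37 lbf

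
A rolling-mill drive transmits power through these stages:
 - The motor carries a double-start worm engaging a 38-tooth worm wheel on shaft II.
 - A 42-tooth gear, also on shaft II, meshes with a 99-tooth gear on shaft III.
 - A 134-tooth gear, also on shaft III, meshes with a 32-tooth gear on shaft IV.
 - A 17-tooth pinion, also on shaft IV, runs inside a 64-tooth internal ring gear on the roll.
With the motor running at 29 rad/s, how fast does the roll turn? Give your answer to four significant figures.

the motor → shaft II (worm, 38/2): 29 ÷ 19 = 1.5263 rad/s
shaft II → shaft III (gear mesh, 99/42): 1.5263 ÷ 2.3571 = 0.64753 rad/s
shaft III → shaft IV (gear mesh, 32/134): 0.64753 ÷ 0.23881 = 2.7115 rad/s
shaft IV → the roll (internal gear, 64/17): 2.7115 ÷ 3.7647 = 0.72025 rad/s

0.7202 rad/s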